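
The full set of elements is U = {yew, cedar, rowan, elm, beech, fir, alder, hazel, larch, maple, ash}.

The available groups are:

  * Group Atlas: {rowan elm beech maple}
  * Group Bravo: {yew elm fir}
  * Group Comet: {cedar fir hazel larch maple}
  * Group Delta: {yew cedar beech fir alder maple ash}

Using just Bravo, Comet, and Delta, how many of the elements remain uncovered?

Union of Bravo, Comet, Delta = {yew, cedar, elm, beech, fir, alder, hazel, larch, maple, ash}.
Not covered: rowan — 1 element.

1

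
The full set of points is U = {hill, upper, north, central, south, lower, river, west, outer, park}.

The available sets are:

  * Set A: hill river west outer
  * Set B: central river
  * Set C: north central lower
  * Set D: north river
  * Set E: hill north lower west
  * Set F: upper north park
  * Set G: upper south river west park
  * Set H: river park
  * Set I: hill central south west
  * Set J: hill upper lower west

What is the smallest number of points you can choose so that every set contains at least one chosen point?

3

T = {north, river, west} meets every set (each contains at least one member of T), and |T| = 3.
No choice of 2 points meets every set, so 3 is the minimum.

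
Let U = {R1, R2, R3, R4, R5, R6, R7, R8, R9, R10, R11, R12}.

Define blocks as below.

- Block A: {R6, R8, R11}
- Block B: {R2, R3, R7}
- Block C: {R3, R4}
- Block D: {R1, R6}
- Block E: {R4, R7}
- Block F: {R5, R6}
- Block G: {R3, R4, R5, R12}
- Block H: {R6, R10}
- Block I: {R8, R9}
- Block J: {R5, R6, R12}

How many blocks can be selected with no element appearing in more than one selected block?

3

C, H, I are pairwise disjoint (C={R3,R4}; H={R6,R10}; I={R8,R9}).
Every remaining block overlaps one of these, and no 4 of the listed blocks are pairwise disjoint, so 3 is the maximum.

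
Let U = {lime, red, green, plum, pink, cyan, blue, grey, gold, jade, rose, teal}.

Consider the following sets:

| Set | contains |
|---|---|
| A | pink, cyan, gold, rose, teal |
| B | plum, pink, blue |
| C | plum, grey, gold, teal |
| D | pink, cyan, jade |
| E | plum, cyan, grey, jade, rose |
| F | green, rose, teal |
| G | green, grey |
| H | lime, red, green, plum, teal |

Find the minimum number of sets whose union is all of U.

B and C and E and H together: B ∪ C ∪ E ∪ H = {lime, red, green, plum, pink, cyan, blue, grey, gold, jade, rose, teal} — every item is covered.
Only B contains blue, so B is forced; the remaining 9 items need at least 3 more sets (each remaining set adds at most 4) — so at least 4 sets are needed, and 4 is optimal.

4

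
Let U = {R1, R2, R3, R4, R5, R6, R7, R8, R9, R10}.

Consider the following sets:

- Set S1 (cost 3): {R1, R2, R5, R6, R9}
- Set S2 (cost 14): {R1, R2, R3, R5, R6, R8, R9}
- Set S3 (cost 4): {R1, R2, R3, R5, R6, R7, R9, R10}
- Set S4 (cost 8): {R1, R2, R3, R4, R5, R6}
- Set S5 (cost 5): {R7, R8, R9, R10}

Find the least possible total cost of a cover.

S4, S5 together cover every item (S4 ∪ S5 = {R1, R2, R3, R4, R5, R6, R7, R8, R9, R10}); total cost 8 + 5 = 13.
The greedy pick S3, S5, S4 costs 17; no covering selection beats 13.

13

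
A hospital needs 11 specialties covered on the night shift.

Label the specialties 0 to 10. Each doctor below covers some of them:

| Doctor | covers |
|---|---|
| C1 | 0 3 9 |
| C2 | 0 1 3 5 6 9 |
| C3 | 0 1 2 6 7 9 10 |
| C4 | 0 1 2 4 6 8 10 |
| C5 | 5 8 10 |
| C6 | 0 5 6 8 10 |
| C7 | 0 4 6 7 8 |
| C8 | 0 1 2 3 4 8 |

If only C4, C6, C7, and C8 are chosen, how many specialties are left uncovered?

Union of C4, C6, C7, C8 = {0, 1, 2, 3, 4, 5, 6, 7, 8, 10}.
Not covered: 9 — 1 specialty.

1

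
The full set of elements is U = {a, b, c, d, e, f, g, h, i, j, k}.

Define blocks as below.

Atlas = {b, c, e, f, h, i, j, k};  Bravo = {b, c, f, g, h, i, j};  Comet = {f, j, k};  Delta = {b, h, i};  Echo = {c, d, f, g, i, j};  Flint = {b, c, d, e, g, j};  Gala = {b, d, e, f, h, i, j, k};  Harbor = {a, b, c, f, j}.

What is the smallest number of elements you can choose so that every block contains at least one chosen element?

2

T = {b, f} meets every block (each contains at least one member of T), and |T| = 2.
The blocks Comet, Delta are pairwise disjoint, so any hitting set needs a separate element for each — at least 2. Hence 2 is optimal.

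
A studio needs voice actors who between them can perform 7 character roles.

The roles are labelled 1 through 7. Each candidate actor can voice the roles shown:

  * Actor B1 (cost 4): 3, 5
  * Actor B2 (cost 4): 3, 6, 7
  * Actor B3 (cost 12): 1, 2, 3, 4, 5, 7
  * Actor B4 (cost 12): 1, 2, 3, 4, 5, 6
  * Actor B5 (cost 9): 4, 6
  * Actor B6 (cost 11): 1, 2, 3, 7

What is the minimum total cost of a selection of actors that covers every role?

B2, B3 together cover every role (B2 ∪ B3 = {1, 2, 3, 4, 5, 6, 7}); total cost 4 + 12 = 16.
No covering selection has total cost below 16.

16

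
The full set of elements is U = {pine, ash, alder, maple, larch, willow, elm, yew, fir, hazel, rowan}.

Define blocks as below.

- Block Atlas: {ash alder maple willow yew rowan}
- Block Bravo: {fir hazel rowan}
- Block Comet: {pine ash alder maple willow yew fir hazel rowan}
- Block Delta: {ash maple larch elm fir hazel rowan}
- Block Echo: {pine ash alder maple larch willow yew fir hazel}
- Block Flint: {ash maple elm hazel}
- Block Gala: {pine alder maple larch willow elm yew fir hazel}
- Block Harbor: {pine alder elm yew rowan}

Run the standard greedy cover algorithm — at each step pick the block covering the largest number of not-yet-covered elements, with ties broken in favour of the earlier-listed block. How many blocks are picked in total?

Greedy: pick Comet (covers 9 new) → pick Delta (covers 2 new). Total picks: 2.

2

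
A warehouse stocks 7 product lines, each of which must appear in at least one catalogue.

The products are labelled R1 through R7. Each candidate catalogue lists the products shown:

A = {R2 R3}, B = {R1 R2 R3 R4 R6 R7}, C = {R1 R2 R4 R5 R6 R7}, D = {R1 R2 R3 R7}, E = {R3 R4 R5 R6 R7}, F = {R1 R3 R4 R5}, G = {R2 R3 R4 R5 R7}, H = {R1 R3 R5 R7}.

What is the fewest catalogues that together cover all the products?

2

Take {C, H}. Their union is {R1, R2, R3, R4, R5, R6, R7}, which is all 7 products.
No single catalogue has all 7 products (the largest, B, has 6), so 2 is optimal.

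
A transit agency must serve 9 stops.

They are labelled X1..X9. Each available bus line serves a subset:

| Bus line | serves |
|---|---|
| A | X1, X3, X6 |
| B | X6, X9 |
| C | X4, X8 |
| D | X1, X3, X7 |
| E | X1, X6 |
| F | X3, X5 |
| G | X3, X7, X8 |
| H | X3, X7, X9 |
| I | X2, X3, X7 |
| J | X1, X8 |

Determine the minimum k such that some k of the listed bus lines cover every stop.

5

B and C and F and I and J together: B ∪ C ∪ F ∪ I ∪ J = {X1, X2, X3, X4, X5, X6, X7, X8, X9} — every stop is covered.
Only F contains X5, so F is forced; the remaining 7 stops need at least 4 more bus lines (each remaining bus line adds at most 2) — so at least 5 bus lines are needed, and 5 is optimal.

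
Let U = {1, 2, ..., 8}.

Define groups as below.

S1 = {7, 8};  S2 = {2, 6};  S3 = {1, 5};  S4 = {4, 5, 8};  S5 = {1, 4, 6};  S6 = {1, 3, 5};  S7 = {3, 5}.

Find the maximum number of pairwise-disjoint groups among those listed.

S1, S2, S7 are pairwise disjoint (S1={7,8}; S2={2,6}; S7={3,5}).
Every remaining group overlaps one of these, and no 4 of the listed groups are pairwise disjoint, so 3 is the maximum.

3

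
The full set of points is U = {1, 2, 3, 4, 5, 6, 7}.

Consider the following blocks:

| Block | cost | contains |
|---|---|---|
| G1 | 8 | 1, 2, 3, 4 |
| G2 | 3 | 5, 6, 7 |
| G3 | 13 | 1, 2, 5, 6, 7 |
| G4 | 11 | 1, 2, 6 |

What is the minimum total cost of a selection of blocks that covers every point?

11

G1, G2 together cover every point (G1 ∪ G2 = {1, 2, 3, 4, 5, 6, 7}); total cost 8 + 3 = 11.
No covering selection has total cost below 11.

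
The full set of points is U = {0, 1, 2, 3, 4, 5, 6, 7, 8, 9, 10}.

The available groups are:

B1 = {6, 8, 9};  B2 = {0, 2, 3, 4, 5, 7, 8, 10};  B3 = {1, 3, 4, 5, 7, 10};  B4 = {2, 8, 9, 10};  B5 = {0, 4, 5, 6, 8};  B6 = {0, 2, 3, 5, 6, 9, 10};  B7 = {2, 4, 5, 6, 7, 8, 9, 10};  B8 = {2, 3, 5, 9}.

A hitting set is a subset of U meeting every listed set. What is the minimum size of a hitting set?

2

H = {4, 9} meets every group (each contains at least one member of H), and |H| = 2.
The groups B1, B3 are pairwise disjoint, so any hitting set needs a separate point for each — at least 2. Hence 2 is optimal.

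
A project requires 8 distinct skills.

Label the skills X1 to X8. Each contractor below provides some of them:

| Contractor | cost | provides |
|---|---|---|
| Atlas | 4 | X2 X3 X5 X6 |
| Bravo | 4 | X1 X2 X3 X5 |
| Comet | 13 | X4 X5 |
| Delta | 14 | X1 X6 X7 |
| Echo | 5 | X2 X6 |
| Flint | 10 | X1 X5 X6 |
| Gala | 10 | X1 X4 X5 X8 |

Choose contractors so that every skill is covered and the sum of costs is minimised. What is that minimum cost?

Bravo, Delta, Gala together cover every skill (Bravo ∪ Delta ∪ Gala = {X1, X2, X3, X4, X5, X6, X7, X8}); total cost 4 + 14 + 10 = 28.
No covering selection has total cost below 28.

28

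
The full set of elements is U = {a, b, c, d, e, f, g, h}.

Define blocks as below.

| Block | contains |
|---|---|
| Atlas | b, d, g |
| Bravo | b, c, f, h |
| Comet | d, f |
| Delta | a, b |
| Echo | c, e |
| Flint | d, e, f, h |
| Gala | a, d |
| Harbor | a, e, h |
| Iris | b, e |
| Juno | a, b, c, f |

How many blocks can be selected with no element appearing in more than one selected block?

Comet, Delta, Echo are pairwise disjoint (Comet={d,f}; Delta={a,b}; Echo={c,e}).
Every remaining block overlaps one of these, and no 4 of the listed blocks are pairwise disjoint, so 3 is the maximum.

3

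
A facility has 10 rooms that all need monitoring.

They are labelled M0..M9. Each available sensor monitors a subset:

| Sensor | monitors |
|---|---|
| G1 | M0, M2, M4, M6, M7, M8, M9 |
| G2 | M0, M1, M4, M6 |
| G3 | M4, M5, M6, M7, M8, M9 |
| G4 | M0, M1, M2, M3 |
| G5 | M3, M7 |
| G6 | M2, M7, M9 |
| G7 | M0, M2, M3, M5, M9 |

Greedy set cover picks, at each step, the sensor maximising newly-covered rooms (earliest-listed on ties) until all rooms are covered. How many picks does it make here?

3

Greedy: pick G1 (covers 7 new) → pick G4 (covers 2 new) → pick G3 (covers 1 new). Total picks: 3.
(The true minimum cover uses only 2 sensors, so greedy is not optimal here.)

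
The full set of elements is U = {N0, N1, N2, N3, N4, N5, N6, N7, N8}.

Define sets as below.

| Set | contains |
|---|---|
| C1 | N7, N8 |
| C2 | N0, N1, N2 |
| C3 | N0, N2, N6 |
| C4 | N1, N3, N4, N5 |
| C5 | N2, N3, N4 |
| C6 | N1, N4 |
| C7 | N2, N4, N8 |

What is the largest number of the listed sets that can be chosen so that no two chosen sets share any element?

C1, C3, C6 are pairwise disjoint (C1={N7,N8}; C3={N0,N2,N6}; C6={N1,N4}).
Every remaining set overlaps one of these, and no 4 of the listed sets are pairwise disjoint, so 3 is the maximum.

3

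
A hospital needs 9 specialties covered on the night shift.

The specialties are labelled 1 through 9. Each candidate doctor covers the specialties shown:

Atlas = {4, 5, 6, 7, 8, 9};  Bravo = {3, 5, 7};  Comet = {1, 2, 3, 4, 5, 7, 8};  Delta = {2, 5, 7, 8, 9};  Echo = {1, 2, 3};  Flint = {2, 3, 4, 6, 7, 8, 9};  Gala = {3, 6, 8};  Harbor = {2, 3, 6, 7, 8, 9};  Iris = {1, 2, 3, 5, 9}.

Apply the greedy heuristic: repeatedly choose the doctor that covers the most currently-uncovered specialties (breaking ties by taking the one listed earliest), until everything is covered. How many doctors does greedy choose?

2

Greedy: pick Comet (covers 7 new) → pick Atlas (covers 2 new). Total picks: 2.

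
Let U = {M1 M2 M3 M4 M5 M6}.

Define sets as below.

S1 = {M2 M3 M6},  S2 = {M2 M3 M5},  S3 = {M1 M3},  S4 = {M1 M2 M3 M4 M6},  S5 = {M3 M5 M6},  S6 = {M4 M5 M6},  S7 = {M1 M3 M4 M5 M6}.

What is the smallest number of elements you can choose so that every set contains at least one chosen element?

The 2 elements {M3, M4} hit every set.
The sets S3, S6 are pairwise disjoint, so any hitting set needs a separate element for each — at least 2. Hence 2 is optimal.

2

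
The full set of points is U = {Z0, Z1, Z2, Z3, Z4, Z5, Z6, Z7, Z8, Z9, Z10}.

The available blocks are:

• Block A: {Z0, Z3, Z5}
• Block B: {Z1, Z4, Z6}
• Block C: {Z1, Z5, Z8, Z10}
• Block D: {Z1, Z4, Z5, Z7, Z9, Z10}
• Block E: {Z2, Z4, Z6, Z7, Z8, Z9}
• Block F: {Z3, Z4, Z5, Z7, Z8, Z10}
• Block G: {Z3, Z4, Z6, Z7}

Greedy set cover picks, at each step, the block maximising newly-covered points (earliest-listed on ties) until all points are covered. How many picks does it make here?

Greedy: pick D (covers 6 new) → pick E (covers 3 new) → pick A (covers 2 new). Total picks: 3.

3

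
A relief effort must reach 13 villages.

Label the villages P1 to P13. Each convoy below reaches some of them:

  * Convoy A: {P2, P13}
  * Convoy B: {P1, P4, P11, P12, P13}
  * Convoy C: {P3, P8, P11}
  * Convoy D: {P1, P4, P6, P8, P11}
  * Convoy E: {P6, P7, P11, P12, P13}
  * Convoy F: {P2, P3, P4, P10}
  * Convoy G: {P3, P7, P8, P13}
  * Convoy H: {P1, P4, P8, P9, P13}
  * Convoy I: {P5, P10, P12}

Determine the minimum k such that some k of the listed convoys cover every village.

Take {E, F, H, I}. Their union is {P1, P2, P3, P4, P5, P6, P7, P8, P9, P10, P11, P12, P13}, which is all 13 villages.
No 3 of the 9 convoys cover everything (all 84 combinations miss at least one village), so 4 is optimal.

4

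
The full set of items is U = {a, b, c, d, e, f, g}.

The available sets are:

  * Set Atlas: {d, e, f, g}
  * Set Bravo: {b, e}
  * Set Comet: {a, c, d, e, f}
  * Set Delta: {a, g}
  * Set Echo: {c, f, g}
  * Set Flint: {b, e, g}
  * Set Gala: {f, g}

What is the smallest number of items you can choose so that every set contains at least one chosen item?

Take H = {e, g}. Each listed set contains at least one of these, so H is a hitting set of size 2.
The sets Bravo, Echo are pairwise disjoint, so any hitting set needs a separate item for each — at least 2. Hence 2 is optimal.

2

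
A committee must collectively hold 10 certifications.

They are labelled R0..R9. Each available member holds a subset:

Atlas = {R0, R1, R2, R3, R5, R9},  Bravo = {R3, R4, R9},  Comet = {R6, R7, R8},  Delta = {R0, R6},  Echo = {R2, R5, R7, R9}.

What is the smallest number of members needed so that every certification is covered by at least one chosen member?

Atlas and Bravo and Comet together: Atlas ∪ Bravo ∪ Comet = {R0, R1, R2, R3, R4, R5, R6, R7, R8, R9} — every certification is covered.
Only Atlas contains R1, so Atlas is forced; the remaining 4 certifications need at least 2 more members (each remaining member adds at most 3) — so at least 3 members are needed, and 3 is optimal.

3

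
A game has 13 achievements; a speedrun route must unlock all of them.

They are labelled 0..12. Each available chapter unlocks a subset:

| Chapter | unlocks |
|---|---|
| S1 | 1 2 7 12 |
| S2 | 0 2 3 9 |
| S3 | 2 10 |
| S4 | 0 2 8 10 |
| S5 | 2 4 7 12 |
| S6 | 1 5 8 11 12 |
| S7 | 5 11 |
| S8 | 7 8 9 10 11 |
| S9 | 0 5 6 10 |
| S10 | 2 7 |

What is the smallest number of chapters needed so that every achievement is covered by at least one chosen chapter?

Take {S2, S5, S6, S9}. Their union is {0, 1, 2, 3, 4, 5, 6, 7, 8, 9, 10, 11, 12}, which is all 13 achievements.
Only S5 contains 4, so S5 is forced; the remaining 9 achievements need at least 3 more chapters (each remaining chapter adds at most 4) — so at least 4 chapters are needed, and 4 is optimal.

4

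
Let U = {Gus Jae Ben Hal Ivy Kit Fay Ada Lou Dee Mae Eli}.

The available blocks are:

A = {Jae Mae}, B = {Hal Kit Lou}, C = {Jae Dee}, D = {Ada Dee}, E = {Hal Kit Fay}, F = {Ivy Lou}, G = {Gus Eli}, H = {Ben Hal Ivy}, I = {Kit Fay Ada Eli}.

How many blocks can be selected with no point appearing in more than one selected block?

A, D, E, F, G are pairwise disjoint (A={Jae,Mae}; D={Ada,Dee}; E={Hal,Kit,Fay}; F={Ivy,Lou}; G={Gus,Eli}).
Every remaining block overlaps one of these, and no 6 of the listed blocks are pairwise disjoint, so 5 is the maximum.

5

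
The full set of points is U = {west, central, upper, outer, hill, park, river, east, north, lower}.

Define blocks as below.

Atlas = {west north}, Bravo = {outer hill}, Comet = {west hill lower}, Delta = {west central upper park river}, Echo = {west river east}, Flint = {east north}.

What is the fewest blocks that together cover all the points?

4

Bravo, Comet, Delta, and Flint cover everything between them: the union {west, central, upper, outer, hill, park, river, east, north, lower} is all of U.
Only Delta contains central, so Delta is forced; the remaining 5 points need at least 3 more blocks (each remaining block adds at most 2) — so at least 4 blocks are needed, and 4 is optimal.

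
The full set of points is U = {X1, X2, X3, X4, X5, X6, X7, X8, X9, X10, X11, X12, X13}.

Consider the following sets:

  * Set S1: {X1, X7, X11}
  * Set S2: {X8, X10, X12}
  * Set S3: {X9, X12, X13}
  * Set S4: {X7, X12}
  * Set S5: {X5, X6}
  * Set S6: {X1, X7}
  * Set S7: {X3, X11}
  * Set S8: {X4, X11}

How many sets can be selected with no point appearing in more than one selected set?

S2, S5, S6, S7 are pairwise disjoint (S2={X8,X10,X12}; S5={X5,X6}; S6={X1,X7}; S7={X3,X11}).
Every remaining set overlaps one of these, and no 5 of the listed sets are pairwise disjoint, so 4 is the maximum.

4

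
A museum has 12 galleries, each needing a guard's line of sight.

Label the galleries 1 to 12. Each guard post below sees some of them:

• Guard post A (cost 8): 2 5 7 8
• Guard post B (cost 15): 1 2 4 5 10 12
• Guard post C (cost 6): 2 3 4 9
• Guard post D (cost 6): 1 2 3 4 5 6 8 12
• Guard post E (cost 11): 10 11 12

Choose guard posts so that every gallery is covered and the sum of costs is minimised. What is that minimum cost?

A, C, D, E together cover every gallery (A ∪ C ∪ D ∪ E = {1, 2, 3, 4, 5, 6, 7, 8, 9, 10, 11, 12}); total cost 8 + 6 + 6 + 11 = 31.
No covering selection has total cost below 31.

31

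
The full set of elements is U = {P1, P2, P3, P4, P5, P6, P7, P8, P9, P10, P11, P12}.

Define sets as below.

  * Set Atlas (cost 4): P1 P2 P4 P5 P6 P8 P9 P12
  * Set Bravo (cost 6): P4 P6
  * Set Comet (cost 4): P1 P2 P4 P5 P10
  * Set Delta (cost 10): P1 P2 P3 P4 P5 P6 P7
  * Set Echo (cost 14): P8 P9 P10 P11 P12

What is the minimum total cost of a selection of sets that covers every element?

Delta, Echo together cover every element (Delta ∪ Echo = {P1, P2, P3, P4, P5, P6, P7, P8, P9, P10, P11, P12}); total cost 10 + 14 = 24.
The greedy pick Atlas, Comet, Delta, Echo costs 32; no covering selection beats 24.

24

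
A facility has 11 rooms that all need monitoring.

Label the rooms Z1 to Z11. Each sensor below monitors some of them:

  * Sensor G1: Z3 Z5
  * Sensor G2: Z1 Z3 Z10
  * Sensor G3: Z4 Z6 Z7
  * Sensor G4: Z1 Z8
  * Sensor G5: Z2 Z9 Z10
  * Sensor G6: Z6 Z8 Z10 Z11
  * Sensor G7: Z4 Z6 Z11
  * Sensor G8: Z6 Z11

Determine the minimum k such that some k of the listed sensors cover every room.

5

G1 and G3 and G4 and G5 and G7 together: G1 ∪ G3 ∪ G4 ∪ G5 ∪ G7 = {Z1, Z2, Z3, Z4, Z5, Z6, Z7, Z8, Z9, Z10, Z11} — every room is covered.
No 4 of the 8 sensors cover everything (all 70 combinations miss at least one room), so 5 is optimal.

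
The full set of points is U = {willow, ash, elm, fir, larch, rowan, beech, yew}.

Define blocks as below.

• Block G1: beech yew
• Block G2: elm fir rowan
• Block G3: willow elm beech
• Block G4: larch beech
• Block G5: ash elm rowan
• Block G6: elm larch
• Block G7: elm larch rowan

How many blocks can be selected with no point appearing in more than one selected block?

2

G4, G5 are pairwise disjoint (G4={larch,beech}; G5={ash,elm,rowan}).
Every remaining block overlaps one of these, and no 3 of the listed blocks are pairwise disjoint, so 2 is the maximum.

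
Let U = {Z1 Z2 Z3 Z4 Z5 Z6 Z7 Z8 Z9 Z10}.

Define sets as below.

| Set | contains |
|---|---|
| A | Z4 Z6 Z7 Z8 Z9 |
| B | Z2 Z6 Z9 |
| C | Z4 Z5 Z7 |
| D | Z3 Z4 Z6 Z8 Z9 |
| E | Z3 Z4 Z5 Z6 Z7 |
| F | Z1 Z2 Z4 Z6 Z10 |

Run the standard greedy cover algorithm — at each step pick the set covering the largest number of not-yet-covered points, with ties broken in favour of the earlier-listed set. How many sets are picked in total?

Greedy: pick A (covers 5 new) → pick F (covers 3 new) → pick E (covers 2 new). Total picks: 3.

3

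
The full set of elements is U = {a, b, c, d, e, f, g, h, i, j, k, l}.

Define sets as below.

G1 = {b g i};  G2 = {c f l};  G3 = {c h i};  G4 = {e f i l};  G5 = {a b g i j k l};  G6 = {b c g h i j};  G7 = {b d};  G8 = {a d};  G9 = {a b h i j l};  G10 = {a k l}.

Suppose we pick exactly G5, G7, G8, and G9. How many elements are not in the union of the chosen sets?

3

Union of G5, G7, G8, G9 = {a, b, d, g, h, i, j, k, l}.
Not covered: c, e, f — 3 elements.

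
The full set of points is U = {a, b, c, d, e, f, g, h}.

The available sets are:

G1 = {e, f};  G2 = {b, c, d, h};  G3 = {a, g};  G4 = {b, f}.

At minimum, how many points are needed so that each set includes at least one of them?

Take T = {a, d, f}. Each listed set contains at least one of these, so T is a hitting set of size 3.
The sets G1, G2, G3 are pairwise disjoint, so any hitting set needs a separate point for each — at least 3. Hence 3 is optimal.

3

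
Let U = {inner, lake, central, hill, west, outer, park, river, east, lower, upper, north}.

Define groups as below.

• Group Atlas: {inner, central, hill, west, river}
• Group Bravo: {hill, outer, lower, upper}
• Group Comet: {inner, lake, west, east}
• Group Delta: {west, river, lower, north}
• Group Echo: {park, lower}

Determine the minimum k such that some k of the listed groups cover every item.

5

Atlas and Bravo and Comet and Delta and Echo together: Atlas ∪ Bravo ∪ Comet ∪ Delta ∪ Echo = {inner, lake, central, hill, west, outer, park, river, east, lower, upper, north} — every item is covered.
No 4 of the 5 groups cover everything (all 5 combinations miss at least one item), so 5 is optimal.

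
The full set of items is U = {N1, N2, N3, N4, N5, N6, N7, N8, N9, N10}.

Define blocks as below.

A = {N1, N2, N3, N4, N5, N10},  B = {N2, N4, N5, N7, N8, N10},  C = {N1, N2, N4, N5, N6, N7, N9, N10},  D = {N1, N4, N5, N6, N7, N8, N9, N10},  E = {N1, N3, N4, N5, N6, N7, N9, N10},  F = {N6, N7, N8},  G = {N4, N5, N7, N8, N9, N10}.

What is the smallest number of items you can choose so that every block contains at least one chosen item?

2

H = {N3, N7} meets every block (each contains at least one member of H), and |H| = 2.
The blocks A, F are pairwise disjoint, so any hitting set needs a separate item for each — at least 2. Hence 2 is optimal.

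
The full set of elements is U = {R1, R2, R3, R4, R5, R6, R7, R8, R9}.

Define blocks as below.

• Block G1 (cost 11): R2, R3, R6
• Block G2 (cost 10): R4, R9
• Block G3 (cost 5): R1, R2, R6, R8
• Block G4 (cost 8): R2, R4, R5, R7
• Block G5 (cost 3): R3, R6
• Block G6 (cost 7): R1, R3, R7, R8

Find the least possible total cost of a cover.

G2, G3, G4, G5 together cover every element (G2 ∪ G3 ∪ G4 ∪ G5 = {R1, R2, R3, R4, R5, R6, R7, R8, R9}); total cost 10 + 5 + 8 + 3 = 26.
No covering selection has total cost below 26.

26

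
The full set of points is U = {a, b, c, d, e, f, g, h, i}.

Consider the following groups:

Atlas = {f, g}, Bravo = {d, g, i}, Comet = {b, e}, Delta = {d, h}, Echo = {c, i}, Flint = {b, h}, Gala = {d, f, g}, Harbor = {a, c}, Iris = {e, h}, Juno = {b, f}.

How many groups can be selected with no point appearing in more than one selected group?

4

Bravo, Harbor, Iris, Juno are pairwise disjoint (Bravo={d,g,i}; Harbor={a,c}; Iris={e,h}; Juno={b,f}).
Every remaining group overlaps one of these, and no 5 of the listed groups are pairwise disjoint, so 4 is the maximum.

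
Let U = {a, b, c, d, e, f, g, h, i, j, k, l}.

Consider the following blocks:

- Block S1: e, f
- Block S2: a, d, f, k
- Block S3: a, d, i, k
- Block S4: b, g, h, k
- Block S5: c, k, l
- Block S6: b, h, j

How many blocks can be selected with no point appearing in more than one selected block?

3

S1, S5, S6 are pairwise disjoint (S1={e,f}; S5={c,k,l}; S6={b,h,j}).
Every remaining block overlaps one of these, and no 4 of the listed blocks are pairwise disjoint, so 3 is the maximum.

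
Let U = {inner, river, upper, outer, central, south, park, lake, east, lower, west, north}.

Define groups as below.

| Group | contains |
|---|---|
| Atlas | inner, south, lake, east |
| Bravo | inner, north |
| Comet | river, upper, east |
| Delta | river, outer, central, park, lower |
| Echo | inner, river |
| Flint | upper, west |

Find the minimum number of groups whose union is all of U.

Take {Atlas, Bravo, Delta, Flint}. Their union is {inner, river, upper, outer, central, south, park, lake, east, lower, west, north}, which is all 12 items.
No 3 of the 6 groups cover everything (all 20 combinations miss at least one item), so 4 is optimal.

4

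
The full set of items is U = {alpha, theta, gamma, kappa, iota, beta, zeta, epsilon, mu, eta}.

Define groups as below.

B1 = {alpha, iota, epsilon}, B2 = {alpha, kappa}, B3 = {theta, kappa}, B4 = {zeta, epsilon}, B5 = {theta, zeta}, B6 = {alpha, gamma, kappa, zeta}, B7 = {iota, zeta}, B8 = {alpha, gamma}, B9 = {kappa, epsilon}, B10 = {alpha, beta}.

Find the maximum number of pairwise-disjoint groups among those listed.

B3, B7, B8 are pairwise disjoint (B3={theta,kappa}; B7={iota,zeta}; B8={alpha,gamma}).
Every remaining group overlaps one of these, and no 4 of the listed groups are pairwise disjoint, so 3 is the maximum.

3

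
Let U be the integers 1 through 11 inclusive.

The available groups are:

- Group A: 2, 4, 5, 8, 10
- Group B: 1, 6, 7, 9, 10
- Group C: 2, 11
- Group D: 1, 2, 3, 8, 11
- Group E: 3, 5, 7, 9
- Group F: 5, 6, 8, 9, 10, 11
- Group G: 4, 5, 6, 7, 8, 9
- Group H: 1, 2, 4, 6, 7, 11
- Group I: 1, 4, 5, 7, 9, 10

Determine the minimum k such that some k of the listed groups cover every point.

D and H and I together: D ∪ H ∪ I = {1, 2, 3, 4, 5, 6, 7, 8, 9, 10, 11} — every point is covered.
No 2 of the 9 groups cover everything (all 36 combinations miss at least one point), so 3 is optimal.

3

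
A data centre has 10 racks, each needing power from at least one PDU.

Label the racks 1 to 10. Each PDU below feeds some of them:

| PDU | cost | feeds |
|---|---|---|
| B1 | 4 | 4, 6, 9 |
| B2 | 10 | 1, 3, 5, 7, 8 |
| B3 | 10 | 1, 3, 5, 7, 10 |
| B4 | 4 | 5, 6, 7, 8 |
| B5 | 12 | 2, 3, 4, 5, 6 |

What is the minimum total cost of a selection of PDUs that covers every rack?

B1, B3, B4, B5 together cover every rack (B1 ∪ B3 ∪ B4 ∪ B5 = {1, 2, 3, 4, 5, 6, 7, 8, 9, 10}); total cost 4 + 10 + 4 + 12 = 30.
No covering selection has total cost below 30.

30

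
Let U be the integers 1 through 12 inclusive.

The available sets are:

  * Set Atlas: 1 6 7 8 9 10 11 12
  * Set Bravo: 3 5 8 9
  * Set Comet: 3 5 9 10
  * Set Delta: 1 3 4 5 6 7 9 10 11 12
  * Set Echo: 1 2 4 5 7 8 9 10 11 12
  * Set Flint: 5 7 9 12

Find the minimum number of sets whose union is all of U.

2

Take {Delta, Echo}. Their union is {1, 2, 3, 4, 5, 6, 7, 8, 9, 10, 11, 12}, which is all 12 items.
No single set has all 12 items (the largest, Delta, has 10), so 2 is optimal.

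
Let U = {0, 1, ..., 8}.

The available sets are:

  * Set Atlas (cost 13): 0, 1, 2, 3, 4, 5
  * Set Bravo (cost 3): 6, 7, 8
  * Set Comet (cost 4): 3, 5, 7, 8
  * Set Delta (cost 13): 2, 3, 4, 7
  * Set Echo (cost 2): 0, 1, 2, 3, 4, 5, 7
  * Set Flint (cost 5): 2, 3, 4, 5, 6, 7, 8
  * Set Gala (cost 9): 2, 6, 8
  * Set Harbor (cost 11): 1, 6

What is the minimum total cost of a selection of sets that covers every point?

5

Bravo, Echo together cover every point (Bravo ∪ Echo = {0, 1, 2, 3, 4, 5, 6, 7, 8}); total cost 3 + 2 = 5.
No covering selection has total cost below 5.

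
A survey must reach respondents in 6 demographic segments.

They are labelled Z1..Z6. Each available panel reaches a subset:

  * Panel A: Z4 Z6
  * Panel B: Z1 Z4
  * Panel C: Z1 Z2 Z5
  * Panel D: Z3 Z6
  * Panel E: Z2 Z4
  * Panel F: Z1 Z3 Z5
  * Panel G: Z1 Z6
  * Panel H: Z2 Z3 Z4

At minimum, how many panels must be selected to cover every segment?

Take {A, C, H}. Their union is {Z1, Z2, Z3, Z4, Z5, Z6}, which is all 6 segments.
No 2 of the 8 panels cover everything (all 28 combinations miss at least one segment), so 3 is optimal.

3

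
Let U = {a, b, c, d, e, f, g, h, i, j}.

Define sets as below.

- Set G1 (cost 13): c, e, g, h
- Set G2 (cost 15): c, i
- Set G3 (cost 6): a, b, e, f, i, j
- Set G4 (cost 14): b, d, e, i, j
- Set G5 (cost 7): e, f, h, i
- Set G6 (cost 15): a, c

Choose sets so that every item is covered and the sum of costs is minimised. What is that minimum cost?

G1, G3, G4 together cover every item (G1 ∪ G3 ∪ G4 = {a, b, c, d, e, f, g, h, i, j}); total cost 13 + 6 + 14 = 33.
No covering selection has total cost below 33.

33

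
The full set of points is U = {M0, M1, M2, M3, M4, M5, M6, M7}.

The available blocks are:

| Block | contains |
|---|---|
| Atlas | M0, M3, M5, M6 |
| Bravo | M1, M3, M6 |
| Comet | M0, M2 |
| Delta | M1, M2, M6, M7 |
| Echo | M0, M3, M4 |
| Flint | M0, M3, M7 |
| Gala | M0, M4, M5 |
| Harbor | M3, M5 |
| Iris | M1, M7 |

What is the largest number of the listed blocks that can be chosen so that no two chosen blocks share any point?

3

Comet, Harbor, Iris are pairwise disjoint (Comet={M0,M2}; Harbor={M3,M5}; Iris={M1,M7}).
Every remaining block overlaps one of these, and no 4 of the listed blocks are pairwise disjoint, so 3 is the maximum.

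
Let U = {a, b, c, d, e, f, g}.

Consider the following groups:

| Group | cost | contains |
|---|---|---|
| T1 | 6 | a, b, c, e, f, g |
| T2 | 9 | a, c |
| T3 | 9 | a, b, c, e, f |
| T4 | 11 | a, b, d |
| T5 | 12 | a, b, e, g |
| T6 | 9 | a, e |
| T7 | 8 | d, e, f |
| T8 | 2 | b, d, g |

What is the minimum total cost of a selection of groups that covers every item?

8

T1, T8 together cover every item (T1 ∪ T8 = {a, b, c, d, e, f, g}); total cost 6 + 2 = 8.
No covering selection has total cost below 8.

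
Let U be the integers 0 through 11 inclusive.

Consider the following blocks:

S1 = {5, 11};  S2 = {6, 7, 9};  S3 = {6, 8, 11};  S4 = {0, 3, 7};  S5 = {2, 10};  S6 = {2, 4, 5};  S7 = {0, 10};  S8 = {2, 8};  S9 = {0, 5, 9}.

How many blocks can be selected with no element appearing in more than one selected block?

S1, S2, S7, S8 are pairwise disjoint (S1={5,11}; S2={6,7,9}; S7={0,10}; S8={2,8}).
Every remaining block overlaps one of these, and no 5 of the listed blocks are pairwise disjoint, so 4 is the maximum.

4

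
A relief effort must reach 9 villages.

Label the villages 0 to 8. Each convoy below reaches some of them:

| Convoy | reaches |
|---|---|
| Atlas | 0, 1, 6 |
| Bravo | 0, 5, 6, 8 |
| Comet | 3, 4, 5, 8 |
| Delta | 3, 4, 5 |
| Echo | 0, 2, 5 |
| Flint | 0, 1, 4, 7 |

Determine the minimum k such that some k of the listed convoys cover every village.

4

Take {Bravo, Comet, Echo, Flint}. Their union is {0, 1, 2, 3, 4, 5, 6, 7, 8}, which is all 9 villages.
No 3 of the 6 convoys cover everything (all 20 combinations miss at least one village), so 4 is optimal.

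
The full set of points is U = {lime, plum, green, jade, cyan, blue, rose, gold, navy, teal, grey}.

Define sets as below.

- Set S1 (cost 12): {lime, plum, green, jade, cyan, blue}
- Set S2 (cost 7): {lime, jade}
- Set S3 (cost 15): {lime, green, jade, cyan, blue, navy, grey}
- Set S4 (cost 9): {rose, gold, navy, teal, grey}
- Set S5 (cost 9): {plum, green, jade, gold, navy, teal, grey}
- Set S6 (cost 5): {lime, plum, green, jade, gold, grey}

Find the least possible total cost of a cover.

21

S1, S4 together cover every point (S1 ∪ S4 = {lime, plum, green, jade, cyan, blue, rose, gold, navy, teal, grey}); total cost 12 + 9 = 21.
The greedy pick S6, S4, S1 costs 26; no covering selection beats 21.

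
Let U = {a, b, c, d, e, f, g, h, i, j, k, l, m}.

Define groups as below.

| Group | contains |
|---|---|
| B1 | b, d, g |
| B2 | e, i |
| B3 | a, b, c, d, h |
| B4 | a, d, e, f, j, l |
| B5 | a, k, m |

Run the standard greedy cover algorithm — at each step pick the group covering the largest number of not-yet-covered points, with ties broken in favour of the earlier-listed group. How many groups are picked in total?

Greedy: pick B4 (covers 6 new) → pick B3 (covers 3 new) → pick B5 (covers 2 new) → pick B1 (covers 1 new) → pick B2 (covers 1 new). Total picks: 5.

5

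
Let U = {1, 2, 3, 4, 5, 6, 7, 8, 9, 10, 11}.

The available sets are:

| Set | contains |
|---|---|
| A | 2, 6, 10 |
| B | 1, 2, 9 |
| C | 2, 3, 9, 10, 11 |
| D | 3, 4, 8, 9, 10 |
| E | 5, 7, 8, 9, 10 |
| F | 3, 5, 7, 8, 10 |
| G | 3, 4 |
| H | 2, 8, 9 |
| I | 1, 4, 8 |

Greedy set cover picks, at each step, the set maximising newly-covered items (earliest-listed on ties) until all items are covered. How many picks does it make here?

Greedy: pick C (covers 5 new) → pick E (covers 3 new) → pick I (covers 2 new) → pick A (covers 1 new). Total picks: 4.

4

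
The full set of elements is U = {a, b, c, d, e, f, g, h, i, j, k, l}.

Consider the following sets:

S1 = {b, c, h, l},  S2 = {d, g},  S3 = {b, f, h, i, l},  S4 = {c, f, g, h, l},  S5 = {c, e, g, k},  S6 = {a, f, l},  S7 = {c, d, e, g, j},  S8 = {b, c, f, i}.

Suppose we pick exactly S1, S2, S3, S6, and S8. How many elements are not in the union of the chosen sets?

Union of S1, S2, S3, S6, S8 = {a, b, c, d, f, g, h, i, l}.
Not covered: e, j, k — 3 elements.

3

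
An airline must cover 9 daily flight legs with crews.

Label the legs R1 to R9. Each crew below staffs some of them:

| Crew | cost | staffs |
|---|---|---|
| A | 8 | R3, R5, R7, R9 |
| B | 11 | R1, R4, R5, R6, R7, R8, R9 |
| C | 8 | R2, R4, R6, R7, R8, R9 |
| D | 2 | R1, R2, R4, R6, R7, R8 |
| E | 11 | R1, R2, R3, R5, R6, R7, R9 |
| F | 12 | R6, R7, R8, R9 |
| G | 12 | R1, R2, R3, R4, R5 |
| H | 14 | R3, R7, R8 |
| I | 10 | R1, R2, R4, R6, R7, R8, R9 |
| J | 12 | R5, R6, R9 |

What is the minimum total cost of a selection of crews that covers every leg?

A, D together cover every leg (A ∪ D = {R1, R2, R3, R4, R5, R6, R7, R8, R9}); total cost 8 + 2 = 10.
No covering selection has total cost below 10.

10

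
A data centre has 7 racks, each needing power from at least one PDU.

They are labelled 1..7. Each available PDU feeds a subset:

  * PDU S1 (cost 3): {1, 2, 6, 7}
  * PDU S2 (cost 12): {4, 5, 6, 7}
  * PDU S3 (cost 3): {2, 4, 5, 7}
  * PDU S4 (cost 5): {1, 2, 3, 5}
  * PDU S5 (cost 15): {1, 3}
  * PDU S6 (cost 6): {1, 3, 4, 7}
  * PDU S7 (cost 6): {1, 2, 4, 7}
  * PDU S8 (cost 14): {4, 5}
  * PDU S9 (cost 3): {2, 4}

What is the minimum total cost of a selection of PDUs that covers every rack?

11

S1, S4, S9 together cover every rack (S1 ∪ S4 ∪ S9 = {1, 2, 3, 4, 5, 6, 7}); total cost 3 + 5 + 3 = 11.
No covering selection has total cost below 11.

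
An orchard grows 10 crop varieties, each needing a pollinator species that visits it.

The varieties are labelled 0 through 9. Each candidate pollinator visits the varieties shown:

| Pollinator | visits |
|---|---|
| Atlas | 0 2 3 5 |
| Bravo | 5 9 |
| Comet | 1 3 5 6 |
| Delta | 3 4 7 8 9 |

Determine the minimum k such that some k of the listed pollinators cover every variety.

3

Atlas and Comet and Delta together: Atlas ∪ Comet ∪ Delta = {0, 1, 2, 3, 4, 5, 6, 7, 8, 9} — every variety is covered.
Only Atlas contains 0, so Atlas is forced; the remaining 6 varieties need at least 2 more pollinators (each remaining pollinator adds at most 4) — so at least 3 pollinators are needed, and 3 is optimal.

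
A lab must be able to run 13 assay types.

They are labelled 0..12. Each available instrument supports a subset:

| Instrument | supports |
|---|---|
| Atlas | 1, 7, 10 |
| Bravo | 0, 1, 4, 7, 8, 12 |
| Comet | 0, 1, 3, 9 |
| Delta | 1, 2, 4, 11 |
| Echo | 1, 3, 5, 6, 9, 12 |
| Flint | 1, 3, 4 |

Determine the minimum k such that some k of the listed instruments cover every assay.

Take {Atlas, Bravo, Delta, Echo}. Their union is {0, 1, 2, 3, 4, 5, 6, 7, 8, 9, 10, 11, 12}, which is all 13 assays.
No 3 of the 6 instruments cover everything (all 20 combinations miss at least one assay), so 4 is optimal.

4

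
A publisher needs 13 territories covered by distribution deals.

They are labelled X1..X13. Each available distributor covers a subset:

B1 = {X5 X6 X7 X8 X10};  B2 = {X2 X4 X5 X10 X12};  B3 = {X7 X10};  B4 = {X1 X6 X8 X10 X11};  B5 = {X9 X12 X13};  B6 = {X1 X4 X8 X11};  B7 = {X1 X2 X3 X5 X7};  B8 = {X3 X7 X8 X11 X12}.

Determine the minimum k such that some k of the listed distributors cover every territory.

Take {B4, B5, B6, B7}. Their union is {X1, X2, X3, X4, X5, X6, X7, X8, X9, X10, X11, X12, X13}, which is all 13 territories.
No 3 of the 8 distributors cover everything (all 56 combinations miss at least one territory), so 4 is optimal.

4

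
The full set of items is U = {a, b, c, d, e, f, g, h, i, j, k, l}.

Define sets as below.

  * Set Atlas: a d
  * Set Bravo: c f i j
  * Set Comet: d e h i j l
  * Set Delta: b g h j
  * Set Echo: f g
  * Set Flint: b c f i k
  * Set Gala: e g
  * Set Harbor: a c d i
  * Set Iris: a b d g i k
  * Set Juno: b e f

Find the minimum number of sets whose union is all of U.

Take {Bravo, Comet, Iris}. Their union is {a, b, c, d, e, f, g, h, i, j, k, l}, which is all 12 items.
Only Comet contains l, so Comet is forced; the remaining 6 items need at least 2 more sets (each remaining set adds at most 4) — so at least 3 sets are needed, and 3 is optimal.

3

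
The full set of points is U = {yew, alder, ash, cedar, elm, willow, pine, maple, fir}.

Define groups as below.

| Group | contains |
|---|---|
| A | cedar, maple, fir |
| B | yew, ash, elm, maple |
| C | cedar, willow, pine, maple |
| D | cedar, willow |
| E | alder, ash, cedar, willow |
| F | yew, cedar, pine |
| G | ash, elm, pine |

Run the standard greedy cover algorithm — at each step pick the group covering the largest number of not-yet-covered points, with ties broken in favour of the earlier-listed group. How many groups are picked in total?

Greedy: pick B (covers 4 new) → pick C (covers 3 new) → pick A (covers 1 new) → pick E (covers 1 new). Total picks: 4.

4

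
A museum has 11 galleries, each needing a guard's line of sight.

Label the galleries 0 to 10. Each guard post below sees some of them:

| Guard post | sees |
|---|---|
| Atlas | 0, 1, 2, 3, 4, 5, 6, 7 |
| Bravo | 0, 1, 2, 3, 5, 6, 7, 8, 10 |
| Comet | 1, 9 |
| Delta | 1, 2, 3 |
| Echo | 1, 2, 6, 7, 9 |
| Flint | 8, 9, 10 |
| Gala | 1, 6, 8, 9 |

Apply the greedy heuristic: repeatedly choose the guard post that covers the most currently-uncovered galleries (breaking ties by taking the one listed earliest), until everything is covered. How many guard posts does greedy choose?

Greedy: pick Bravo (covers 9 new) → pick Atlas (covers 1 new) → pick Comet (covers 1 new). Total picks: 3.
(The true minimum cover uses only 2 guard posts, so greedy is not optimal here.)

3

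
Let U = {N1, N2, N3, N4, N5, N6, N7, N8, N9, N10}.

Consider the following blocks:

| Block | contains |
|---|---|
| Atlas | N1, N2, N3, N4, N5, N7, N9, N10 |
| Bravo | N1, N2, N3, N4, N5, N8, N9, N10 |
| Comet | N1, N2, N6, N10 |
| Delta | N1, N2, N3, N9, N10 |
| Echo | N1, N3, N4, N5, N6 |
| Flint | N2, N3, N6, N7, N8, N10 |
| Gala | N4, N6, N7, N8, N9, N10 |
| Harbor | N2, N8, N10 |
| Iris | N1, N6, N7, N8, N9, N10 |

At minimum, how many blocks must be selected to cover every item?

2

Take {Atlas, Iris}. Their union is {N1, N2, N3, N4, N5, N6, N7, N8, N9, N10}, which is all 10 items.
No single block has all 10 items (the largest, Atlas, has 8), so 2 is optimal.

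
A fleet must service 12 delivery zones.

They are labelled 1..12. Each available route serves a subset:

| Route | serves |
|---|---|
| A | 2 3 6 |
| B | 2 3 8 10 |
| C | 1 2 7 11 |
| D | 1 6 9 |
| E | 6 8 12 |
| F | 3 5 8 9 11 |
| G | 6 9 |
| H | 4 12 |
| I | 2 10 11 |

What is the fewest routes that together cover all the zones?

5

Take {A, C, F, H, I}. Their union is {1, 2, 3, 4, 5, 6, 7, 8, 9, 10, 11, 12}, which is all 12 zones.
No 4 of the 9 routes cover everything (all 126 combinations miss at least one zone), so 5 is optimal.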